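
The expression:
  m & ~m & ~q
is never true.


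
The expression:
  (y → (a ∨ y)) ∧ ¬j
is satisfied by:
  {j: False}


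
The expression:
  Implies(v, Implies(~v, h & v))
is always true.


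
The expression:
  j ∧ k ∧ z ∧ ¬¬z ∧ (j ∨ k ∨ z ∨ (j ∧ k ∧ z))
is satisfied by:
  {z: True, j: True, k: True}


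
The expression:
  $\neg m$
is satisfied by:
  {m: False}


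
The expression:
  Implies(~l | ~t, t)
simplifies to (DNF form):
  t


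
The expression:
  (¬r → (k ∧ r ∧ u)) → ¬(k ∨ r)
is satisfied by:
  {r: False}


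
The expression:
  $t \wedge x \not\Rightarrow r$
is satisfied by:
  {t: True, x: True, r: False}


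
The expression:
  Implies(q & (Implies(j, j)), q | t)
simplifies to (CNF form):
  True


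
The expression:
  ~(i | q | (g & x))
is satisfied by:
  {q: False, i: False, g: False, x: False}
  {x: True, q: False, i: False, g: False}
  {g: True, q: False, i: False, x: False}


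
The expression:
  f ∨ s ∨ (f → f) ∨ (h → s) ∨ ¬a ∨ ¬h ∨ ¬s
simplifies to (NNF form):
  True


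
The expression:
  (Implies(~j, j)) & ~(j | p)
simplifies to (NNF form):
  False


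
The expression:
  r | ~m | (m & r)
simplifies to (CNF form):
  r | ~m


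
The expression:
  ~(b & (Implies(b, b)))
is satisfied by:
  {b: False}


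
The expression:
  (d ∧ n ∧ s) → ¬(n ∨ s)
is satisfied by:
  {s: False, d: False, n: False}
  {n: True, s: False, d: False}
  {d: True, s: False, n: False}
  {n: True, d: True, s: False}
  {s: True, n: False, d: False}
  {n: True, s: True, d: False}
  {d: True, s: True, n: False}


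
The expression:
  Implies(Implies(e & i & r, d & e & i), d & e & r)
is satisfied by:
  {r: True, i: True, d: True, e: True}
  {r: True, i: True, e: True, d: False}
  {r: True, d: True, e: True, i: False}


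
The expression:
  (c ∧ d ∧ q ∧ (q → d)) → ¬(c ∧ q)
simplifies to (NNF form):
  ¬c ∨ ¬d ∨ ¬q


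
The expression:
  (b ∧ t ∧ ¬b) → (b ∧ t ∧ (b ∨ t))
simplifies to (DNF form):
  True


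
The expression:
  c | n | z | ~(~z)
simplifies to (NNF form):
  c | n | z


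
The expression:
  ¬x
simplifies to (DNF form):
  ¬x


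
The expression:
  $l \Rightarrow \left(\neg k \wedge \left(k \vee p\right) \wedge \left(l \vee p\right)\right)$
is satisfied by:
  {p: True, k: False, l: False}
  {k: False, l: False, p: False}
  {p: True, k: True, l: False}
  {k: True, p: False, l: False}
  {l: True, p: True, k: False}


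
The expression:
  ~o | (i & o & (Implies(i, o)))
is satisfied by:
  {i: True, o: False}
  {o: False, i: False}
  {o: True, i: True}


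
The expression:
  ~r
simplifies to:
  ~r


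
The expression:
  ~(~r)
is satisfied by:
  {r: True}


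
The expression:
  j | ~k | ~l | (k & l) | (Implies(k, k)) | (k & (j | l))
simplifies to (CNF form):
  True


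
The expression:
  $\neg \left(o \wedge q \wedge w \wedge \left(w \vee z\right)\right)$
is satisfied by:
  {w: False, q: False, o: False}
  {o: True, w: False, q: False}
  {q: True, w: False, o: False}
  {o: True, q: True, w: False}
  {w: True, o: False, q: False}
  {o: True, w: True, q: False}
  {q: True, w: True, o: False}


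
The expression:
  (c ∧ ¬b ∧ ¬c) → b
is always true.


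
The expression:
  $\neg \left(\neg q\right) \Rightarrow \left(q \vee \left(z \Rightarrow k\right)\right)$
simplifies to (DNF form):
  $\text{True}$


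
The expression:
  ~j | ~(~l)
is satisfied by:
  {l: True, j: False}
  {j: False, l: False}
  {j: True, l: True}


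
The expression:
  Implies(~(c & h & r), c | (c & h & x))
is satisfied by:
  {c: True}


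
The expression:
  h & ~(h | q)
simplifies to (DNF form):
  False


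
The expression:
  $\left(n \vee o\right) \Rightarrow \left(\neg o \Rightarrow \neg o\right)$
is always true.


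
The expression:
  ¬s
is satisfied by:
  {s: False}


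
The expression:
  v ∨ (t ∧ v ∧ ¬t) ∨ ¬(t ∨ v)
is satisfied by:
  {v: True, t: False}
  {t: False, v: False}
  {t: True, v: True}


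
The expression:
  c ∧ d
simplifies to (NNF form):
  c ∧ d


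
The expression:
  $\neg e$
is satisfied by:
  {e: False}


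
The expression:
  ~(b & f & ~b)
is always true.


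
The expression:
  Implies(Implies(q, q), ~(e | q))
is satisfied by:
  {q: False, e: False}


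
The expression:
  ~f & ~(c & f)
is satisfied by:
  {f: False}


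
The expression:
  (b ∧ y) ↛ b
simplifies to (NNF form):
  False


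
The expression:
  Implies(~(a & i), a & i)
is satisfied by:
  {a: True, i: True}


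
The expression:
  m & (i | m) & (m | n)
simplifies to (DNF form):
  m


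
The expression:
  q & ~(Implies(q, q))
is never true.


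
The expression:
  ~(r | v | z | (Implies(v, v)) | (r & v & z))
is never true.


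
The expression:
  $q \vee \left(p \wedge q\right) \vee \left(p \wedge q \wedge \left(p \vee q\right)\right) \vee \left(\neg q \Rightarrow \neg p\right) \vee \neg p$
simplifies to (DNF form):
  $q \vee \neg p$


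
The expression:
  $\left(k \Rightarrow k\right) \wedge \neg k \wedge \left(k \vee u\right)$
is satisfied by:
  {u: True, k: False}


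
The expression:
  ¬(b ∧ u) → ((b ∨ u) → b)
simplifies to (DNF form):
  b ∨ ¬u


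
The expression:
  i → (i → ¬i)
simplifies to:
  ¬i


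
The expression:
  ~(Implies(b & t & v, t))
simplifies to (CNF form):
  False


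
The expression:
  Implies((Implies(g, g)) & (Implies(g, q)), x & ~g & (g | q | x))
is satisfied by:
  {x: True, q: False, g: False}
  {g: True, x: True, q: False}
  {g: True, x: False, q: False}
  {q: True, x: True, g: False}


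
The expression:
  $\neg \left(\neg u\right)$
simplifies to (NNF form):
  $u$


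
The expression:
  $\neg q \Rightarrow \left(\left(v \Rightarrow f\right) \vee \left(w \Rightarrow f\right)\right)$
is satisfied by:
  {f: True, q: True, w: False, v: False}
  {f: True, w: False, v: False, q: False}
  {q: True, w: False, v: False, f: False}
  {q: False, w: False, v: False, f: False}
  {f: True, v: True, q: True, w: False}
  {f: True, v: True, q: False, w: False}
  {v: True, q: True, f: False, w: False}
  {v: True, f: False, w: False, q: False}
  {q: True, f: True, w: True, v: False}
  {f: True, w: True, q: False, v: False}
  {q: True, w: True, f: False, v: False}
  {w: True, f: False, v: False, q: False}
  {f: True, v: True, w: True, q: True}
  {f: True, v: True, w: True, q: False}
  {v: True, w: True, q: True, f: False}


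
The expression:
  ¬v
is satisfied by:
  {v: False}


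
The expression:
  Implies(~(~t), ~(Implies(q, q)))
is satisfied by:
  {t: False}


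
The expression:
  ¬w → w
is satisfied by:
  {w: True}


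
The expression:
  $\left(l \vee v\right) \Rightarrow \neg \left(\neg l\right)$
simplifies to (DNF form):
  $l \vee \neg v$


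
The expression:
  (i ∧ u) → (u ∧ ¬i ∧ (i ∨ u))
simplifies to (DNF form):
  ¬i ∨ ¬u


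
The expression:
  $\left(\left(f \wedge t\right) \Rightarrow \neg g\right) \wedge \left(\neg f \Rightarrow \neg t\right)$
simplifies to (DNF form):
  $\left(f \wedge \neg g\right) \vee \neg t$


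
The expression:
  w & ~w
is never true.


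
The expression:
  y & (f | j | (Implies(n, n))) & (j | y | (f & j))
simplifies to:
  y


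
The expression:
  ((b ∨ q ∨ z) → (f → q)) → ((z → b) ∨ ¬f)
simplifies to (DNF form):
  b ∨ ¬f ∨ ¬q ∨ ¬z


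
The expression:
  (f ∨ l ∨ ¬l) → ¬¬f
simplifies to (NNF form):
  f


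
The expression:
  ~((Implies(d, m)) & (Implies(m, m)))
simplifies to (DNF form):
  d & ~m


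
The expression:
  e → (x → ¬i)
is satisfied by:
  {e: False, x: False, i: False}
  {i: True, e: False, x: False}
  {x: True, e: False, i: False}
  {i: True, x: True, e: False}
  {e: True, i: False, x: False}
  {i: True, e: True, x: False}
  {x: True, e: True, i: False}


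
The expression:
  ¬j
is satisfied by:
  {j: False}


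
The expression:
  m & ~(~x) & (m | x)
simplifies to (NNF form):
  m & x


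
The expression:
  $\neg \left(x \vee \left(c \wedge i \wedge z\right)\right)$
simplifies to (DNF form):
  $\left(\neg c \wedge \neg x\right) \vee \left(\neg i \wedge \neg x\right) \vee \left(\neg x \wedge \neg z\right)$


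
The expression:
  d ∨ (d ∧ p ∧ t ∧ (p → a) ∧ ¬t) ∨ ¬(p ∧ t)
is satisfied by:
  {d: True, p: False, t: False}
  {p: False, t: False, d: False}
  {d: True, t: True, p: False}
  {t: True, p: False, d: False}
  {d: True, p: True, t: False}
  {p: True, d: False, t: False}
  {d: True, t: True, p: True}


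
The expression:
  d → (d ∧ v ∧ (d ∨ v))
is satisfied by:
  {v: True, d: False}
  {d: False, v: False}
  {d: True, v: True}


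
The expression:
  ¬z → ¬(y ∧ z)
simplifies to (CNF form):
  True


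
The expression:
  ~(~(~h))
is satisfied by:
  {h: False}


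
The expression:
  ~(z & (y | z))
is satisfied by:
  {z: False}


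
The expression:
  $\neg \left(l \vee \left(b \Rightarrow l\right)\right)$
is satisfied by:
  {b: True, l: False}


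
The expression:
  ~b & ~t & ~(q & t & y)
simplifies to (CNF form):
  ~b & ~t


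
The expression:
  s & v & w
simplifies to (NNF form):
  s & v & w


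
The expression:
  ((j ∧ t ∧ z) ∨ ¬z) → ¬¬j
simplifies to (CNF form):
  j ∨ z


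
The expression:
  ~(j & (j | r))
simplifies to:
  ~j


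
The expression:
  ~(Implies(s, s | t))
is never true.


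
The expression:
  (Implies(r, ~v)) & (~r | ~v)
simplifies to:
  ~r | ~v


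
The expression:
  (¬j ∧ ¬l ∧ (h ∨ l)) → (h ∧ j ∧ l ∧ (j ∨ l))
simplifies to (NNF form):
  j ∨ l ∨ ¬h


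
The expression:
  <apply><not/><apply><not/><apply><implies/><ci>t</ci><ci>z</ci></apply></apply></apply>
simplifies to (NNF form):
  <apply><or/><ci>z</ci><apply><not/><ci>t</ci></apply></apply>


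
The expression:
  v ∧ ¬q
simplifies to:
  v ∧ ¬q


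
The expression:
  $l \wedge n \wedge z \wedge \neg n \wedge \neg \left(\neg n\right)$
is never true.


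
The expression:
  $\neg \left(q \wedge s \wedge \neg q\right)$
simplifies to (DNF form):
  $\text{True}$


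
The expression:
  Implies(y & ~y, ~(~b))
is always true.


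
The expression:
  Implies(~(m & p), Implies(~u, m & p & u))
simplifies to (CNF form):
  (m | u) & (p | u)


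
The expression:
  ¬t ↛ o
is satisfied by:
  {o: False, t: False}


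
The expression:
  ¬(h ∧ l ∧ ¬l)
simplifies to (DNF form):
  True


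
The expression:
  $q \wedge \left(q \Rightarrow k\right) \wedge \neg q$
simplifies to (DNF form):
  $\text{False}$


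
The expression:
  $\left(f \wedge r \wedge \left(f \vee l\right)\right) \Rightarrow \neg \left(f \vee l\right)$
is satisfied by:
  {r: False, f: False}
  {f: True, r: False}
  {r: True, f: False}


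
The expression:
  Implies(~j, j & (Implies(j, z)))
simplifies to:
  j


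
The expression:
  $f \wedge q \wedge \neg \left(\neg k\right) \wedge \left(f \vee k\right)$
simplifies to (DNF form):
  $f \wedge k \wedge q$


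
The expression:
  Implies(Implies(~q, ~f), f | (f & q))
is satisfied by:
  {f: True}


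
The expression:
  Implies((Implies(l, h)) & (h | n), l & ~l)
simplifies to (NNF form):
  ~h & (l | ~n)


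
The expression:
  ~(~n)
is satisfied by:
  {n: True}


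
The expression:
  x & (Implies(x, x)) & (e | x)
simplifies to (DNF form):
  x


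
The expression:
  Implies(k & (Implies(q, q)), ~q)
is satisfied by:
  {k: False, q: False}
  {q: True, k: False}
  {k: True, q: False}


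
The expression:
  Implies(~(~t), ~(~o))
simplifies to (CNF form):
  o | ~t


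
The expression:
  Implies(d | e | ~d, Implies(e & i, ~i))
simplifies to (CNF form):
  ~e | ~i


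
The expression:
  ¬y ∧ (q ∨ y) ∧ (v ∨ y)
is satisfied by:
  {q: True, v: True, y: False}


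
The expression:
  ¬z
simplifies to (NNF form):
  ¬z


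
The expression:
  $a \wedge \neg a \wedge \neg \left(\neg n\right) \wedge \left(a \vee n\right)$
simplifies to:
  $\text{False}$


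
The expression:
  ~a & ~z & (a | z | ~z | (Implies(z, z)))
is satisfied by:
  {z: False, a: False}


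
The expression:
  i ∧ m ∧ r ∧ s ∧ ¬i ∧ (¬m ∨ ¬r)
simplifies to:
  False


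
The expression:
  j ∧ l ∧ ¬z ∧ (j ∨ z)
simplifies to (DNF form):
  j ∧ l ∧ ¬z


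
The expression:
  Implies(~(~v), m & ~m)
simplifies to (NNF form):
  ~v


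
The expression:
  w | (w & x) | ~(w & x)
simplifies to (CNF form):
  True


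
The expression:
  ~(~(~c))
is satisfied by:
  {c: False}


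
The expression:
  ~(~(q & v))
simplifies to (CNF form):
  q & v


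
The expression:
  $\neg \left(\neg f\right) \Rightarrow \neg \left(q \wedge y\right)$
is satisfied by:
  {q: False, y: False, f: False}
  {f: True, q: False, y: False}
  {y: True, q: False, f: False}
  {f: True, y: True, q: False}
  {q: True, f: False, y: False}
  {f: True, q: True, y: False}
  {y: True, q: True, f: False}


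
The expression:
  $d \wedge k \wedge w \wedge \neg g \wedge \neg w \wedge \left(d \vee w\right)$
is never true.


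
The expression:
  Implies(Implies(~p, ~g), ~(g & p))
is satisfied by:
  {p: False, g: False}
  {g: True, p: False}
  {p: True, g: False}


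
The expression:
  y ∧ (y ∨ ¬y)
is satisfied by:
  {y: True}


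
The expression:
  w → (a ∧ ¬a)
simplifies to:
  ¬w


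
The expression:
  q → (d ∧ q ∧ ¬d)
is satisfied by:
  {q: False}


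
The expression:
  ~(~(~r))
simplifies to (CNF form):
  ~r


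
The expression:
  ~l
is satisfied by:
  {l: False}


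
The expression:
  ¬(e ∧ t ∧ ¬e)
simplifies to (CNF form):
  True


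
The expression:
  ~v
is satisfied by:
  {v: False}


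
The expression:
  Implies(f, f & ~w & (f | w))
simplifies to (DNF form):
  ~f | ~w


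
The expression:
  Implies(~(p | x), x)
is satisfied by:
  {x: True, p: True}
  {x: True, p: False}
  {p: True, x: False}


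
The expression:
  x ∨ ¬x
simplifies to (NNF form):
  True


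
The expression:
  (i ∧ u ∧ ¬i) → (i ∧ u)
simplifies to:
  True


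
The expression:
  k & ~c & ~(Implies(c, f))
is never true.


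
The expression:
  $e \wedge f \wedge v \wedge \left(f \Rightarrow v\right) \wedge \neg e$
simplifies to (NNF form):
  $\text{False}$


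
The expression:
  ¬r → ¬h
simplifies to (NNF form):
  r ∨ ¬h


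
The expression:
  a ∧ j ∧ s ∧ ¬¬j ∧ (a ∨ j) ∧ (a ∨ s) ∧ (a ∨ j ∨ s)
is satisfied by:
  {a: True, j: True, s: True}


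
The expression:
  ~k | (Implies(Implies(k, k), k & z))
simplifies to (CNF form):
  z | ~k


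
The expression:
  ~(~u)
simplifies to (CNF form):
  u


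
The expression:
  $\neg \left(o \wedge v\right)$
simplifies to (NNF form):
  $\neg o \vee \neg v$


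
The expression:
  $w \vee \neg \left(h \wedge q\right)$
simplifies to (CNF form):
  $w \vee \neg h \vee \neg q$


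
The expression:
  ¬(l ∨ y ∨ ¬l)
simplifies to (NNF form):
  False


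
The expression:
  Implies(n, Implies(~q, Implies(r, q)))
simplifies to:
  q | ~n | ~r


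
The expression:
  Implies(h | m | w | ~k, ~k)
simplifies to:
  ~k | (~h & ~m & ~w)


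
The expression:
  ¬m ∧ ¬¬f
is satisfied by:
  {f: True, m: False}


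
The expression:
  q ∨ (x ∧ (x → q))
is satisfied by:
  {q: True}


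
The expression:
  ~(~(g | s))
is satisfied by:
  {g: True, s: True}
  {g: True, s: False}
  {s: True, g: False}


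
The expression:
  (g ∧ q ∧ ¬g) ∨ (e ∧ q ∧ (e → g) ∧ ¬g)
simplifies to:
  False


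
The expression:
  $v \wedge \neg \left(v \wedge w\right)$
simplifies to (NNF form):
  $v \wedge \neg w$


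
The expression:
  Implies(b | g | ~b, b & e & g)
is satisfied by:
  {e: True, b: True, g: True}


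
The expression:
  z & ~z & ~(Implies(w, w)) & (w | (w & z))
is never true.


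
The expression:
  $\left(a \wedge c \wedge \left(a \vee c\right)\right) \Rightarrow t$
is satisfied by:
  {t: True, c: False, a: False}
  {c: False, a: False, t: False}
  {a: True, t: True, c: False}
  {a: True, c: False, t: False}
  {t: True, c: True, a: False}
  {c: True, t: False, a: False}
  {a: True, c: True, t: True}


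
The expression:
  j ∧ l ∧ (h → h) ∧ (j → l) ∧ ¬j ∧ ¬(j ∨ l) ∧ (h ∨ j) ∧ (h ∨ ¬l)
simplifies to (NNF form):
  False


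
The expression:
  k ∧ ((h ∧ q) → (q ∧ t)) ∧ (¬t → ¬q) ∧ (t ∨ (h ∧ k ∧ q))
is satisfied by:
  {t: True, k: True}


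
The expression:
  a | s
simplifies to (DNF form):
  a | s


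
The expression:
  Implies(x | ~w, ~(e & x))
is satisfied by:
  {e: False, x: False}
  {x: True, e: False}
  {e: True, x: False}


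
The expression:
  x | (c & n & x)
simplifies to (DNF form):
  x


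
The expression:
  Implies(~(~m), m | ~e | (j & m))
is always true.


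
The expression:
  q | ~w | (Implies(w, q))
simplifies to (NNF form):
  q | ~w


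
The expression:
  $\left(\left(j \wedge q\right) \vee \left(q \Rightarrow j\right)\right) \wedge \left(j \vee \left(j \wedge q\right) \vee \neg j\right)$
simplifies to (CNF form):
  $j \vee \neg q$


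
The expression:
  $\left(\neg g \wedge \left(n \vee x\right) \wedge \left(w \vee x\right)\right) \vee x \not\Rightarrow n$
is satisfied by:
  {x: True, w: True, g: False, n: False}
  {x: True, g: False, n: False, w: False}
  {x: True, w: True, n: True, g: False}
  {x: True, n: True, g: False, w: False}
  {x: True, w: True, g: True, n: False}
  {x: True, g: True, n: False, w: False}
  {w: True, n: True, g: False, x: False}


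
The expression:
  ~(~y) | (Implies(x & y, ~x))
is always true.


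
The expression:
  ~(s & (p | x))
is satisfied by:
  {x: False, s: False, p: False}
  {p: True, x: False, s: False}
  {x: True, p: False, s: False}
  {p: True, x: True, s: False}
  {s: True, p: False, x: False}


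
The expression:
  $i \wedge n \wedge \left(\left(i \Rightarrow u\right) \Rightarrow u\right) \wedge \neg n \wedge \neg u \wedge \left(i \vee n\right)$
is never true.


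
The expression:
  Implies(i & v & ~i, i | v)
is always true.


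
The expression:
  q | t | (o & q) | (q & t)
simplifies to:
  q | t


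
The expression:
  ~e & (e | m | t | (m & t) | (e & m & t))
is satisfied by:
  {t: True, m: True, e: False}
  {t: True, e: False, m: False}
  {m: True, e: False, t: False}


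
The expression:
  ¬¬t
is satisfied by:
  {t: True}


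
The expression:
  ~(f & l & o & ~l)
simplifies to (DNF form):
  True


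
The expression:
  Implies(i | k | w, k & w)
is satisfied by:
  {w: True, k: True, i: False}
  {w: True, k: True, i: True}
  {i: False, k: False, w: False}


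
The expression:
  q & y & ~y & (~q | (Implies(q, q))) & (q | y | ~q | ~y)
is never true.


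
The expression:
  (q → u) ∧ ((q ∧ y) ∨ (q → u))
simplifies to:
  u ∨ ¬q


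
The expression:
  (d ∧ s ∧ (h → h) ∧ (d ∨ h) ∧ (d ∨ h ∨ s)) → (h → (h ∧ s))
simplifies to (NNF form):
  True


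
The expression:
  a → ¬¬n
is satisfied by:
  {n: True, a: False}
  {a: False, n: False}
  {a: True, n: True}


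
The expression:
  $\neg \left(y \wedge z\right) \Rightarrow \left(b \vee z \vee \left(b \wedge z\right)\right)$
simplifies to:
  $b \vee z$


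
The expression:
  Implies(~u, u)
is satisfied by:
  {u: True}


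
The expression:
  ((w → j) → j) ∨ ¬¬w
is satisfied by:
  {w: True, j: True}
  {w: True, j: False}
  {j: True, w: False}


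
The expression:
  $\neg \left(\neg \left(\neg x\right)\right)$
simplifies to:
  $\neg x$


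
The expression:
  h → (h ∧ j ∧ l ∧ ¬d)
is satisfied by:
  {j: True, l: True, d: False, h: False}
  {j: True, d: False, l: False, h: False}
  {l: True, j: False, d: False, h: False}
  {j: False, d: False, l: False, h: False}
  {j: True, d: True, l: True, h: False}
  {j: True, d: True, l: False, h: False}
  {d: True, l: True, j: False, h: False}
  {d: True, j: False, l: False, h: False}
  {h: True, j: True, l: True, d: False}


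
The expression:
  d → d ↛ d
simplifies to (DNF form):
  ¬d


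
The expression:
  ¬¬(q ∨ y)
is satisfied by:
  {y: True, q: True}
  {y: True, q: False}
  {q: True, y: False}


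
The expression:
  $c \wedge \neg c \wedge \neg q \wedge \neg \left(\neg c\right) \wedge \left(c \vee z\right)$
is never true.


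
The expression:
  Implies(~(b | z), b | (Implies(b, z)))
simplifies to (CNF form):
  True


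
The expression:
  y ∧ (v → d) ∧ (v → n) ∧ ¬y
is never true.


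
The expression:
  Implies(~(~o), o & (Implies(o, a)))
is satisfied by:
  {a: True, o: False}
  {o: False, a: False}
  {o: True, a: True}


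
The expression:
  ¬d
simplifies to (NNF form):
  ¬d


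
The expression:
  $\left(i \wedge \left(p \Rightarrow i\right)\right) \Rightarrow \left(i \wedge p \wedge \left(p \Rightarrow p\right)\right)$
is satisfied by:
  {p: True, i: False}
  {i: False, p: False}
  {i: True, p: True}


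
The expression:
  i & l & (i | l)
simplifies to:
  i & l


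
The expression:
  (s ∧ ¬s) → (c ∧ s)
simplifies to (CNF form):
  True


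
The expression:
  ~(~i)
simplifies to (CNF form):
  i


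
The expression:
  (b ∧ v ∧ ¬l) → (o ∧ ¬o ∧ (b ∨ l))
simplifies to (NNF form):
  l ∨ ¬b ∨ ¬v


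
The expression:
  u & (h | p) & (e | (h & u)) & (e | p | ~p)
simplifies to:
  u & (e | h) & (h | p)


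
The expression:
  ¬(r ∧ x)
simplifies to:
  ¬r ∨ ¬x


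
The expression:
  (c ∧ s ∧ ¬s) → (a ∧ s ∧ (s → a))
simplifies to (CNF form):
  True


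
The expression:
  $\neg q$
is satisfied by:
  {q: False}


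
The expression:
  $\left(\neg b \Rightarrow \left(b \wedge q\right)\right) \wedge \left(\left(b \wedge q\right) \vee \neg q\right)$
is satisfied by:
  {b: True}


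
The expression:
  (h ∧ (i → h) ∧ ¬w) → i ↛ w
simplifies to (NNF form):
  i ∨ w ∨ ¬h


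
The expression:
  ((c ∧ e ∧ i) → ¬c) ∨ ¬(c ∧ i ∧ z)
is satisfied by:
  {c: False, z: False, i: False, e: False}
  {e: True, c: False, z: False, i: False}
  {i: True, c: False, z: False, e: False}
  {e: True, i: True, c: False, z: False}
  {z: True, e: False, c: False, i: False}
  {e: True, z: True, c: False, i: False}
  {i: True, z: True, e: False, c: False}
  {e: True, i: True, z: True, c: False}
  {c: True, i: False, z: False, e: False}
  {e: True, c: True, i: False, z: False}
  {i: True, c: True, e: False, z: False}
  {e: True, i: True, c: True, z: False}
  {z: True, c: True, i: False, e: False}
  {e: True, z: True, c: True, i: False}
  {i: True, z: True, c: True, e: False}


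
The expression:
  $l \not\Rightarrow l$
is never true.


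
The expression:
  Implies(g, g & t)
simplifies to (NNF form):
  t | ~g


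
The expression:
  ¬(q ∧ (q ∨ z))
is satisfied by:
  {q: False}


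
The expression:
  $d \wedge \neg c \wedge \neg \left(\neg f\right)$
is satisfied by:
  {d: True, f: True, c: False}


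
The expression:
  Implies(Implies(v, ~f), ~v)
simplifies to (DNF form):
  f | ~v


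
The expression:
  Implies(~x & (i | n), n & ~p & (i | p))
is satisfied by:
  {x: True, n: False, p: False, i: False}
  {x: True, p: True, n: False, i: False}
  {i: True, x: True, n: False, p: False}
  {i: True, x: True, p: True, n: False}
  {x: True, n: True, p: False, i: False}
  {x: True, p: True, n: True, i: False}
  {x: True, i: True, n: True, p: False}
  {x: True, i: True, n: True, p: True}
  {i: False, n: False, p: False, x: False}
  {p: True, i: False, n: False, x: False}
  {i: True, n: True, p: False, x: False}


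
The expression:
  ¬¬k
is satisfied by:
  {k: True}


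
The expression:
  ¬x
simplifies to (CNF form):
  ¬x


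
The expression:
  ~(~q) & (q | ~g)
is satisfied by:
  {q: True}


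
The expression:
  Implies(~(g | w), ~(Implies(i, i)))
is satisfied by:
  {g: True, w: True}
  {g: True, w: False}
  {w: True, g: False}


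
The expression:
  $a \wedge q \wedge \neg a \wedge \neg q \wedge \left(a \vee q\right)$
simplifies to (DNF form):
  $\text{False}$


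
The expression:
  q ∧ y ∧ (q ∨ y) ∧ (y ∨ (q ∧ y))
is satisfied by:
  {y: True, q: True}


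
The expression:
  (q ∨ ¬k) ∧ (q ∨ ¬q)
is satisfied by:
  {q: True, k: False}
  {k: False, q: False}
  {k: True, q: True}


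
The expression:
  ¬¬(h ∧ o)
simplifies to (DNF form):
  h ∧ o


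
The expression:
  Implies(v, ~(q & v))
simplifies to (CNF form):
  ~q | ~v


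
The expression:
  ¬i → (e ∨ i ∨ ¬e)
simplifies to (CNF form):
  True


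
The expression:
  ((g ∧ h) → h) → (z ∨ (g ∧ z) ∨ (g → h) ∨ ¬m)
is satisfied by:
  {h: True, z: True, g: False, m: False}
  {h: True, g: False, m: False, z: False}
  {z: True, g: False, m: False, h: False}
  {z: False, g: False, m: False, h: False}
  {h: True, m: True, z: True, g: False}
  {h: True, m: True, z: False, g: False}
  {m: True, z: True, h: False, g: False}
  {m: True, h: False, g: False, z: False}
  {z: True, h: True, g: True, m: False}
  {h: True, g: True, z: False, m: False}
  {z: True, g: True, h: False, m: False}
  {g: True, h: False, m: False, z: False}
  {h: True, m: True, g: True, z: True}
  {h: True, m: True, g: True, z: False}
  {m: True, g: True, z: True, h: False}


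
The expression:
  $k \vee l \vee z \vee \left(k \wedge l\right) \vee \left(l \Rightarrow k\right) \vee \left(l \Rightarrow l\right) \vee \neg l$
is always true.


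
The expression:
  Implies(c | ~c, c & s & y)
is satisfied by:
  {c: True, s: True, y: True}


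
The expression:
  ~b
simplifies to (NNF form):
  ~b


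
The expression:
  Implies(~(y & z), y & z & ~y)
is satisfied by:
  {z: True, y: True}


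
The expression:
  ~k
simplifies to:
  ~k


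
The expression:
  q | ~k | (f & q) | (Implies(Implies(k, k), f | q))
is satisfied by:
  {q: True, f: True, k: False}
  {q: True, f: False, k: False}
  {f: True, q: False, k: False}
  {q: False, f: False, k: False}
  {q: True, k: True, f: True}
  {q: True, k: True, f: False}
  {k: True, f: True, q: False}


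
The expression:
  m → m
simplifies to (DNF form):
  True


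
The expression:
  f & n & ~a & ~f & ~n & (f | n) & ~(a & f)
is never true.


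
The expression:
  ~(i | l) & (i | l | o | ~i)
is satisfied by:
  {i: False, l: False}


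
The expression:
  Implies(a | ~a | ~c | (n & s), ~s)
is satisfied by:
  {s: False}


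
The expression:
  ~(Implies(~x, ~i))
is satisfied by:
  {i: True, x: False}


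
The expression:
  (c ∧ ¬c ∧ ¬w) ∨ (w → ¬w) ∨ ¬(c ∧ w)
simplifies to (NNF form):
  ¬c ∨ ¬w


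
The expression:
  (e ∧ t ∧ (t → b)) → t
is always true.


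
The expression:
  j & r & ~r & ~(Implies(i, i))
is never true.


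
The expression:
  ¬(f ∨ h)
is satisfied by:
  {h: False, f: False}


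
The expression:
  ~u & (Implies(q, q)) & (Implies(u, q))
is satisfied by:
  {u: False}


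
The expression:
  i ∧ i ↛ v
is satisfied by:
  {i: True, v: False}


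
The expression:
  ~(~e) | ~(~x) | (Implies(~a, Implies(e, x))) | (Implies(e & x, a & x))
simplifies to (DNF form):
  True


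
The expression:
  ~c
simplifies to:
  ~c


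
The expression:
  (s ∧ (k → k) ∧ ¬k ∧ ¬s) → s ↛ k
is always true.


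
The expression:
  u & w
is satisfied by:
  {u: True, w: True}


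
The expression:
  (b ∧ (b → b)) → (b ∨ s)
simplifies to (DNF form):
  True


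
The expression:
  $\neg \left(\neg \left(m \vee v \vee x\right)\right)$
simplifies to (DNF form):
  $m \vee v \vee x$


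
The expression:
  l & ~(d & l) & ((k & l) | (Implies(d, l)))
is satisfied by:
  {l: True, d: False}


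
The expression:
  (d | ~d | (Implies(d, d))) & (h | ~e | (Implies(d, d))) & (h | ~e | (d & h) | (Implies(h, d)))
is always true.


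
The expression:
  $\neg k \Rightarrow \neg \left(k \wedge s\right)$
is always true.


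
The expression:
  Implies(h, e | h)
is always true.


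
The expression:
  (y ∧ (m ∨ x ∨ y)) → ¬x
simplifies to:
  ¬x ∨ ¬y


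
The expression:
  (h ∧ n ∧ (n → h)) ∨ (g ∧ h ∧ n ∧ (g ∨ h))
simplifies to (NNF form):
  h ∧ n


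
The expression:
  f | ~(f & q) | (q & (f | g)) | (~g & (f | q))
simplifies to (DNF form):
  True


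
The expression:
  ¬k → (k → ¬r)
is always true.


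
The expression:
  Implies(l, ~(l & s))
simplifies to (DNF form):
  ~l | ~s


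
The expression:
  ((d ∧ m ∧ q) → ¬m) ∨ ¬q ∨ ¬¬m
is always true.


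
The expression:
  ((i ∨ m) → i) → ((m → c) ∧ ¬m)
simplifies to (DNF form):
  ¬i ∨ ¬m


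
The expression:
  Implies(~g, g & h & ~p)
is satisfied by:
  {g: True}


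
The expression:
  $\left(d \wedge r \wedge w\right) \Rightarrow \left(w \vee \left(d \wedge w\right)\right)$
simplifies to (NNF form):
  $\text{True}$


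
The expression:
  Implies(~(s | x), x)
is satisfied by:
  {x: True, s: True}
  {x: True, s: False}
  {s: True, x: False}


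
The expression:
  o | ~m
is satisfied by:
  {o: True, m: False}
  {m: False, o: False}
  {m: True, o: True}


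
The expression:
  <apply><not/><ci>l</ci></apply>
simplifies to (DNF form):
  <apply><not/><ci>l</ci></apply>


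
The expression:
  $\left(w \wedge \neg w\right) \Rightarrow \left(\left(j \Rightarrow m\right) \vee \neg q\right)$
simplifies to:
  $\text{True}$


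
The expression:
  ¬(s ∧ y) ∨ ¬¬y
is always true.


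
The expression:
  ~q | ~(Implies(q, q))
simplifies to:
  ~q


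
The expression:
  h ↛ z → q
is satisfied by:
  {q: True, z: True, h: False}
  {q: True, h: False, z: False}
  {z: True, h: False, q: False}
  {z: False, h: False, q: False}
  {q: True, z: True, h: True}
  {q: True, h: True, z: False}
  {z: True, h: True, q: False}


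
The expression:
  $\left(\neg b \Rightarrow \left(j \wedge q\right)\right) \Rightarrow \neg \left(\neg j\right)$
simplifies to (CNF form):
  $j \vee \neg b$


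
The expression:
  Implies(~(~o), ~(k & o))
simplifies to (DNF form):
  ~k | ~o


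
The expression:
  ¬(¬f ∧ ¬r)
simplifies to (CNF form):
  f ∨ r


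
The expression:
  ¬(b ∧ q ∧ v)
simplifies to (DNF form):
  ¬b ∨ ¬q ∨ ¬v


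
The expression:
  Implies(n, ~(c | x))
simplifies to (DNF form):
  ~n | (~c & ~x)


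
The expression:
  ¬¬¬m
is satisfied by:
  {m: False}


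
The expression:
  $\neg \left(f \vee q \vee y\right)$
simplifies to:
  $\neg f \wedge \neg q \wedge \neg y$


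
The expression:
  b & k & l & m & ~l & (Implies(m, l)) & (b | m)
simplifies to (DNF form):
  False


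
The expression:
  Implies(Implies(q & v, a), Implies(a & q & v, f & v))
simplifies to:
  f | ~a | ~q | ~v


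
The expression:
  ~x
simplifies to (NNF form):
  ~x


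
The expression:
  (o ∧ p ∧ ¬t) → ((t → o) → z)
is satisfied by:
  {t: True, z: True, p: False, o: False}
  {t: True, p: False, z: False, o: False}
  {z: True, t: False, p: False, o: False}
  {t: False, p: False, z: False, o: False}
  {o: True, t: True, z: True, p: False}
  {o: True, t: True, p: False, z: False}
  {o: True, z: True, t: False, p: False}
  {o: True, t: False, p: False, z: False}
  {t: True, p: True, z: True, o: False}
  {t: True, p: True, o: False, z: False}
  {p: True, z: True, o: False, t: False}
  {p: True, o: False, z: False, t: False}
  {t: True, p: True, o: True, z: True}
  {t: True, p: True, o: True, z: False}
  {p: True, o: True, z: True, t: False}


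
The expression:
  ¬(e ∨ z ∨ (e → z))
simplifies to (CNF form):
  False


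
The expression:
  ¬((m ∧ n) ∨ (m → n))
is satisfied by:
  {m: True, n: False}


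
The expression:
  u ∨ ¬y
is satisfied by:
  {u: True, y: False}
  {y: False, u: False}
  {y: True, u: True}


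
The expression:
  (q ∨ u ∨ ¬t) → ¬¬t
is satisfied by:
  {t: True}


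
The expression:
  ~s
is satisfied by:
  {s: False}


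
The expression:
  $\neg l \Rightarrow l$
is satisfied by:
  {l: True}


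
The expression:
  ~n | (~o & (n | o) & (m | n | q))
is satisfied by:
  {o: False, n: False}
  {n: True, o: False}
  {o: True, n: False}


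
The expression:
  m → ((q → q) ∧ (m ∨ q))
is always true.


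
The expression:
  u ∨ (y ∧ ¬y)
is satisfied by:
  {u: True}


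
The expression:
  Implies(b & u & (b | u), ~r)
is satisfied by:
  {u: False, b: False, r: False}
  {r: True, u: False, b: False}
  {b: True, u: False, r: False}
  {r: True, b: True, u: False}
  {u: True, r: False, b: False}
  {r: True, u: True, b: False}
  {b: True, u: True, r: False}


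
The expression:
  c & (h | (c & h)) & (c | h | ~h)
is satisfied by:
  {h: True, c: True}


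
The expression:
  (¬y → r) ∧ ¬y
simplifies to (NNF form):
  r ∧ ¬y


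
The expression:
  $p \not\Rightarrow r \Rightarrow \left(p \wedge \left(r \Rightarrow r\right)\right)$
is always true.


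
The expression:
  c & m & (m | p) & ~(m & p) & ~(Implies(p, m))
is never true.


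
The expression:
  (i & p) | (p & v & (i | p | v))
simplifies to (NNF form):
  p & (i | v)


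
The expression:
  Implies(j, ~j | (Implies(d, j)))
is always true.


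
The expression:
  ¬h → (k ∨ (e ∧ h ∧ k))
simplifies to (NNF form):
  h ∨ k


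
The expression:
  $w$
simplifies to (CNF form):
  $w$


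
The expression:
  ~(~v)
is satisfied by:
  {v: True}


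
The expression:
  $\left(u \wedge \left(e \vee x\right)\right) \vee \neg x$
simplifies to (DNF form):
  $u \vee \neg x$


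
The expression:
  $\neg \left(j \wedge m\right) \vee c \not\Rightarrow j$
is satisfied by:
  {m: False, j: False}
  {j: True, m: False}
  {m: True, j: False}


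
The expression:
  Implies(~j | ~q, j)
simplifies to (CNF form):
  j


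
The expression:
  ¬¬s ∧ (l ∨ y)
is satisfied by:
  {y: True, l: True, s: True}
  {y: True, s: True, l: False}
  {l: True, s: True, y: False}


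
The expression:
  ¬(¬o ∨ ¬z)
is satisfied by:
  {z: True, o: True}


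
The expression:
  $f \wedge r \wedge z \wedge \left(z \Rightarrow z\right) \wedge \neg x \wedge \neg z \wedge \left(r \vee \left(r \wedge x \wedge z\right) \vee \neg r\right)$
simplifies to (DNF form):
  $\text{False}$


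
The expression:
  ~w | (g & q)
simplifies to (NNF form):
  ~w | (g & q)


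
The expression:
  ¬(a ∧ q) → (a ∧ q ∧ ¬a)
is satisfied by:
  {a: True, q: True}


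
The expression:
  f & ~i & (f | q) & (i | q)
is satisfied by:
  {f: True, q: True, i: False}


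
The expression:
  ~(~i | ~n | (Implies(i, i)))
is never true.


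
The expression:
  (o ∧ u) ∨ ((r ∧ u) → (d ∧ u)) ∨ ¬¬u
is always true.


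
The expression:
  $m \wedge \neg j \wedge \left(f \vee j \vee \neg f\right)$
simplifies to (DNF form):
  $m \wedge \neg j$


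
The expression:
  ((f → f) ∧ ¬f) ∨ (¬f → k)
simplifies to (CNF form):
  True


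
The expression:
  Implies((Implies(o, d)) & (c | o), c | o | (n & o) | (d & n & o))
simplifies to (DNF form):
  True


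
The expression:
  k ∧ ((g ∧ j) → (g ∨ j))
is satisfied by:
  {k: True}


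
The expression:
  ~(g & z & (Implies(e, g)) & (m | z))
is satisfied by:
  {g: False, z: False}
  {z: True, g: False}
  {g: True, z: False}


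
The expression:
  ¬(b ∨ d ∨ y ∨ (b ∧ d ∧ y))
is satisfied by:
  {d: False, y: False, b: False}


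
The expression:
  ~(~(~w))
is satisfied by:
  {w: False}


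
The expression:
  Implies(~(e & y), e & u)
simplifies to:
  e & (u | y)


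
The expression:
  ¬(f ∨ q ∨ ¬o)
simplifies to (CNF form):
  o ∧ ¬f ∧ ¬q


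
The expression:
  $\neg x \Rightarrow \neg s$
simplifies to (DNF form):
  $x \vee \neg s$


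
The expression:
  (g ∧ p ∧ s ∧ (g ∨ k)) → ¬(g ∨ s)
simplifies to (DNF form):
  ¬g ∨ ¬p ∨ ¬s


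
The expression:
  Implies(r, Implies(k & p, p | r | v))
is always true.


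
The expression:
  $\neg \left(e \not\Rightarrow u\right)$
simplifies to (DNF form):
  $u \vee \neg e$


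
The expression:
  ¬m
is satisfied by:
  {m: False}


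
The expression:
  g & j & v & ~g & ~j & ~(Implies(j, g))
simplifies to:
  False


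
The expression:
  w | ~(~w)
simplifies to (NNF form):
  w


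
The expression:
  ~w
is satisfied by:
  {w: False}


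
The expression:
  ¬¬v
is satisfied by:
  {v: True}


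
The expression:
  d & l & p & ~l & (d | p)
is never true.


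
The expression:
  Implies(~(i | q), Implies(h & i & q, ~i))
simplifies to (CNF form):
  True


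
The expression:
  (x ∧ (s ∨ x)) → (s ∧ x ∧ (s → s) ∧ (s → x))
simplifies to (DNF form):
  s ∨ ¬x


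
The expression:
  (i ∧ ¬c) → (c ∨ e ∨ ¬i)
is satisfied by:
  {e: True, c: True, i: False}
  {e: True, c: False, i: False}
  {c: True, e: False, i: False}
  {e: False, c: False, i: False}
  {i: True, e: True, c: True}
  {i: True, e: True, c: False}
  {i: True, c: True, e: False}


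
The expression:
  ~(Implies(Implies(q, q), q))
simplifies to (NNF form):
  ~q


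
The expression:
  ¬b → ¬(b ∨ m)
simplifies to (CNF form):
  b ∨ ¬m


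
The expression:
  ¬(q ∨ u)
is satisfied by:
  {q: False, u: False}


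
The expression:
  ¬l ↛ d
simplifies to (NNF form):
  ¬d ∧ ¬l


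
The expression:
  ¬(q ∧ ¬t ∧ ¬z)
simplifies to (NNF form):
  t ∨ z ∨ ¬q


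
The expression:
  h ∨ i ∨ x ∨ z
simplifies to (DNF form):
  h ∨ i ∨ x ∨ z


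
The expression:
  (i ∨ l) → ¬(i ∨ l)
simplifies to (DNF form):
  ¬i ∧ ¬l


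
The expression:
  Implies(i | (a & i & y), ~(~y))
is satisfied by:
  {y: True, i: False}
  {i: False, y: False}
  {i: True, y: True}


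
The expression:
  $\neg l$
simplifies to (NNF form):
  $\neg l$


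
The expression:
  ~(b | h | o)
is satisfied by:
  {o: False, h: False, b: False}


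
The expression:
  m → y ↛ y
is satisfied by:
  {m: False}
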